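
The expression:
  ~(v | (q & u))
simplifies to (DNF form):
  (~q & ~v) | (~u & ~v)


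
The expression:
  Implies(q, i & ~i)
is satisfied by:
  {q: False}


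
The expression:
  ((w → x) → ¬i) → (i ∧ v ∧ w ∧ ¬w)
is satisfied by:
  {i: True, x: True, w: False}
  {i: True, w: False, x: False}
  {i: True, x: True, w: True}


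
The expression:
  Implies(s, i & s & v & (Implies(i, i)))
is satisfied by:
  {i: True, v: True, s: False}
  {i: True, v: False, s: False}
  {v: True, i: False, s: False}
  {i: False, v: False, s: False}
  {i: True, s: True, v: True}


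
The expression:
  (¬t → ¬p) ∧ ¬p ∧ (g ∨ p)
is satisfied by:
  {g: True, p: False}


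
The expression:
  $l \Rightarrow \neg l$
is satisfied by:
  {l: False}


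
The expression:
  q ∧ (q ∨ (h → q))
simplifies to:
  q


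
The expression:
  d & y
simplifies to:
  d & y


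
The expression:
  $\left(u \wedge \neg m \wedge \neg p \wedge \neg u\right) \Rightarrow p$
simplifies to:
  $\text{True}$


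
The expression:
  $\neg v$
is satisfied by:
  {v: False}


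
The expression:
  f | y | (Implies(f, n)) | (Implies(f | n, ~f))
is always true.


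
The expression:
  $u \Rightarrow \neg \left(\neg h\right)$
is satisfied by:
  {h: True, u: False}
  {u: False, h: False}
  {u: True, h: True}


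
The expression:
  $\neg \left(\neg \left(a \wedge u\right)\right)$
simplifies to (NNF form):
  $a \wedge u$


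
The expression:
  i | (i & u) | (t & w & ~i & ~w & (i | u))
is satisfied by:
  {i: True}


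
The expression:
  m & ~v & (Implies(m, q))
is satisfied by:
  {m: True, q: True, v: False}


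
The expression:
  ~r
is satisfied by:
  {r: False}


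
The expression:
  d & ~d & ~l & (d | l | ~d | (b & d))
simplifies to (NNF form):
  False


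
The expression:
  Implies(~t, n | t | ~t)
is always true.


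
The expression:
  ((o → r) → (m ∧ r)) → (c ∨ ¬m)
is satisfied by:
  {c: True, o: False, m: False, r: False}
  {r: True, c: True, o: False, m: False}
  {c: True, o: True, m: False, r: False}
  {r: True, c: True, o: True, m: False}
  {r: False, o: False, m: False, c: False}
  {r: True, o: False, m: False, c: False}
  {o: True, r: False, m: False, c: False}
  {r: True, o: True, m: False, c: False}
  {m: True, c: True, r: False, o: False}
  {r: True, m: True, c: True, o: False}
  {m: True, c: True, o: True, r: False}
  {r: True, m: True, c: True, o: True}
  {m: True, c: False, o: False, r: False}


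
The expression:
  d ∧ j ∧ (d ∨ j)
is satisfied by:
  {j: True, d: True}


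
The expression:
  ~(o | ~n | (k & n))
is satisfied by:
  {n: True, o: False, k: False}


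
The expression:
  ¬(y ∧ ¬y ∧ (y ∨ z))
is always true.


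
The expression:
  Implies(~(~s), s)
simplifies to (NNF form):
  True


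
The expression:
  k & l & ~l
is never true.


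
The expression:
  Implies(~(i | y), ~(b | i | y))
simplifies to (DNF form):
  i | y | ~b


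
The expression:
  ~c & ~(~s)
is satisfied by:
  {s: True, c: False}


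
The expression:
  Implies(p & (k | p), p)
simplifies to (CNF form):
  True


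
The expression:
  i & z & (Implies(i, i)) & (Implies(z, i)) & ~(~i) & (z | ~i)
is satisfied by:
  {z: True, i: True}


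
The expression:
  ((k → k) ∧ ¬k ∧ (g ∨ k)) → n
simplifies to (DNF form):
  k ∨ n ∨ ¬g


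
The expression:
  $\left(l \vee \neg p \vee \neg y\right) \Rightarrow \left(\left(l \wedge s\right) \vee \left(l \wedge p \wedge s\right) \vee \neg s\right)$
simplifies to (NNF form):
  $l \vee \left(p \wedge y\right) \vee \neg s$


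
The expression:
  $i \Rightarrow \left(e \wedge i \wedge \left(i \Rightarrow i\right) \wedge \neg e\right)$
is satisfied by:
  {i: False}


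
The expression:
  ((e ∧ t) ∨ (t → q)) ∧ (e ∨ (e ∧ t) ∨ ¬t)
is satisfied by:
  {e: True, t: False}
  {t: False, e: False}
  {t: True, e: True}


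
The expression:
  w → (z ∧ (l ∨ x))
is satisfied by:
  {z: True, x: True, l: True, w: False}
  {z: True, x: True, l: False, w: False}
  {z: True, l: True, x: False, w: False}
  {z: True, l: False, x: False, w: False}
  {x: True, l: True, z: False, w: False}
  {x: True, z: False, l: False, w: False}
  {x: False, l: True, z: False, w: False}
  {x: False, z: False, l: False, w: False}
  {z: True, w: True, x: True, l: True}
  {z: True, w: True, x: True, l: False}
  {z: True, w: True, l: True, x: False}


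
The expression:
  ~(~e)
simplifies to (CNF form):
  e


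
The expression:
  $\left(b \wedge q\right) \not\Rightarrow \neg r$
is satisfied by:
  {r: True, b: True, q: True}


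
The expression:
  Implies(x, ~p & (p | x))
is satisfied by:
  {p: False, x: False}
  {x: True, p: False}
  {p: True, x: False}


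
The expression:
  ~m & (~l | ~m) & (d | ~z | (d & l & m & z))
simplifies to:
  ~m & (d | ~z)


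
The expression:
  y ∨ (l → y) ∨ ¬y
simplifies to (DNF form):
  True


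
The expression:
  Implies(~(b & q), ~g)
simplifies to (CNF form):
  (b | ~g) & (q | ~g)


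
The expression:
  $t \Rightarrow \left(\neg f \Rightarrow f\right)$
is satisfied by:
  {f: True, t: False}
  {t: False, f: False}
  {t: True, f: True}


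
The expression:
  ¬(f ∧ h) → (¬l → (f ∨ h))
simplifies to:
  f ∨ h ∨ l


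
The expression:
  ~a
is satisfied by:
  {a: False}


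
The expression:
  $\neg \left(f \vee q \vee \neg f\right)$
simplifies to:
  $\text{False}$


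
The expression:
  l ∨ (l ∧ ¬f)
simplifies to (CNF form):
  l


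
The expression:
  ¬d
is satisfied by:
  {d: False}


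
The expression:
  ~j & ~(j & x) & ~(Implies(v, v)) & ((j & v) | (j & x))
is never true.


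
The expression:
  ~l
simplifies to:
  ~l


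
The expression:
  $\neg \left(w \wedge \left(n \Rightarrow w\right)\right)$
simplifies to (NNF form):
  $\neg w$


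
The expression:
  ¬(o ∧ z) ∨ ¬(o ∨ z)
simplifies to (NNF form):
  ¬o ∨ ¬z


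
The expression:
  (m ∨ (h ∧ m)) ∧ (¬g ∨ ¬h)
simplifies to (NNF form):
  m ∧ (¬g ∨ ¬h)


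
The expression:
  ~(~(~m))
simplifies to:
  ~m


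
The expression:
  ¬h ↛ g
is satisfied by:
  {g: False, h: False}


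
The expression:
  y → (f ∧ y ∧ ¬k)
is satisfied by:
  {f: True, y: False, k: False}
  {f: False, y: False, k: False}
  {k: True, f: True, y: False}
  {k: True, f: False, y: False}
  {y: True, f: True, k: False}


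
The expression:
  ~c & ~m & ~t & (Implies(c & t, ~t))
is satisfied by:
  {c: False, t: False, m: False}


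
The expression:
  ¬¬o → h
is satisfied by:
  {h: True, o: False}
  {o: False, h: False}
  {o: True, h: True}


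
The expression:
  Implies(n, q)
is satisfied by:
  {q: True, n: False}
  {n: False, q: False}
  {n: True, q: True}


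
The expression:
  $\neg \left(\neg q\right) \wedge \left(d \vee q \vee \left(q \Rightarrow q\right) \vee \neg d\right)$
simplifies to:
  $q$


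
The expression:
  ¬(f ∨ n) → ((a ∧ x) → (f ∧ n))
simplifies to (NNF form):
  f ∨ n ∨ ¬a ∨ ¬x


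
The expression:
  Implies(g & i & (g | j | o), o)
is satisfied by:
  {o: True, g: False, i: False}
  {g: False, i: False, o: False}
  {i: True, o: True, g: False}
  {i: True, g: False, o: False}
  {o: True, g: True, i: False}
  {g: True, o: False, i: False}
  {i: True, g: True, o: True}


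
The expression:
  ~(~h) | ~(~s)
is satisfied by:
  {s: True, h: True}
  {s: True, h: False}
  {h: True, s: False}


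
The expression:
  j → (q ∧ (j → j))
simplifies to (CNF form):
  q ∨ ¬j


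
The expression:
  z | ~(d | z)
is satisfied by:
  {z: True, d: False}
  {d: False, z: False}
  {d: True, z: True}


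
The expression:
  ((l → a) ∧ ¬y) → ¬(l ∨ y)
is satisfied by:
  {y: True, l: False, a: False}
  {l: False, a: False, y: False}
  {y: True, a: True, l: False}
  {a: True, l: False, y: False}
  {y: True, l: True, a: False}
  {l: True, y: False, a: False}
  {y: True, a: True, l: True}


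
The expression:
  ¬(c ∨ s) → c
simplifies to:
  c ∨ s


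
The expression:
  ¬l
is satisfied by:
  {l: False}


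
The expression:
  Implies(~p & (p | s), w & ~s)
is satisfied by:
  {p: True, s: False}
  {s: False, p: False}
  {s: True, p: True}


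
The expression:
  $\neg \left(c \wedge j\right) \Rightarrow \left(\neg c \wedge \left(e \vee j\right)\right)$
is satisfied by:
  {e: True, j: True, c: False}
  {j: True, c: False, e: False}
  {e: True, j: True, c: True}
  {j: True, c: True, e: False}
  {e: True, c: False, j: False}


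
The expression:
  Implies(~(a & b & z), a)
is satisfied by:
  {a: True}


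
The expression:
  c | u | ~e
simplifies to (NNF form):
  c | u | ~e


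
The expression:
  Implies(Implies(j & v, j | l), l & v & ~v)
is never true.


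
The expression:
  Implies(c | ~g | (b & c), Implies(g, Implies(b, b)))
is always true.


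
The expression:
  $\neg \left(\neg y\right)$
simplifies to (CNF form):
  $y$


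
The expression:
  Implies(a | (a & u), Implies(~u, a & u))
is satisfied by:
  {u: True, a: False}
  {a: False, u: False}
  {a: True, u: True}


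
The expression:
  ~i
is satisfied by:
  {i: False}


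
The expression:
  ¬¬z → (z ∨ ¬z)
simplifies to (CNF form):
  True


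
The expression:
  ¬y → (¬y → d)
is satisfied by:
  {y: True, d: True}
  {y: True, d: False}
  {d: True, y: False}


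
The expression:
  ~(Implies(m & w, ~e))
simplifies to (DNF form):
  e & m & w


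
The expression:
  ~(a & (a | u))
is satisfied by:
  {a: False}


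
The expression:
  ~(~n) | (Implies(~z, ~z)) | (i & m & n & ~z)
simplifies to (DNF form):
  True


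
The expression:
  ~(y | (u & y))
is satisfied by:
  {y: False}


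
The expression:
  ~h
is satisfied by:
  {h: False}


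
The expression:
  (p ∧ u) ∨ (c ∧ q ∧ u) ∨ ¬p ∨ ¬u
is always true.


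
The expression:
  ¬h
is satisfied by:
  {h: False}


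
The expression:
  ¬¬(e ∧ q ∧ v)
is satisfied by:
  {e: True, q: True, v: True}


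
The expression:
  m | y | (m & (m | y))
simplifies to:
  m | y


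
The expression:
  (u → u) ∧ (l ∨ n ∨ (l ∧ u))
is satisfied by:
  {n: True, l: True}
  {n: True, l: False}
  {l: True, n: False}


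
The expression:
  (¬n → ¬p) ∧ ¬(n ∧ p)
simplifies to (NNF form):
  ¬p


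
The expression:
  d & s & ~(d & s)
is never true.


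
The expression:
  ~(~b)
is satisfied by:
  {b: True}


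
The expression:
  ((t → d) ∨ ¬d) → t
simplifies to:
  t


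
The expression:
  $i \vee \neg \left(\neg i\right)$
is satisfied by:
  {i: True}


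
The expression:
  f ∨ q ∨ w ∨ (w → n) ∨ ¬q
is always true.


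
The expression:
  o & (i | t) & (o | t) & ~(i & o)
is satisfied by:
  {t: True, o: True, i: False}


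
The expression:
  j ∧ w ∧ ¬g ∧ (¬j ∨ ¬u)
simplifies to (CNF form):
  j ∧ w ∧ ¬g ∧ ¬u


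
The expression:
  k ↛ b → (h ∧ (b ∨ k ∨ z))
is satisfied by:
  {h: True, b: True, k: False}
  {h: True, k: False, b: False}
  {b: True, k: False, h: False}
  {b: False, k: False, h: False}
  {h: True, b: True, k: True}
  {h: True, k: True, b: False}
  {b: True, k: True, h: False}


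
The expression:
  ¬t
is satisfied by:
  {t: False}


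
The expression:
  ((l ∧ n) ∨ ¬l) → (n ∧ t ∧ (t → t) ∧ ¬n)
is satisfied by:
  {l: True, n: False}


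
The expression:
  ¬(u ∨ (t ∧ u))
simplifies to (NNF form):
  ¬u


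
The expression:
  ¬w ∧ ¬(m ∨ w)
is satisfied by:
  {w: False, m: False}


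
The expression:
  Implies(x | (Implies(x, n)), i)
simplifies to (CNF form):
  i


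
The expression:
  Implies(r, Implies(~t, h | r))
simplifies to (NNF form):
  True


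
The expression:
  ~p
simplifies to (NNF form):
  ~p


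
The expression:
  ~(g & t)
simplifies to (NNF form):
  ~g | ~t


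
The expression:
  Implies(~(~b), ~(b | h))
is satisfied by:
  {b: False}


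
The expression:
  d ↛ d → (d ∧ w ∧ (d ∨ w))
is always true.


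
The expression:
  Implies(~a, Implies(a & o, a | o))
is always true.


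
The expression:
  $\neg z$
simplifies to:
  $\neg z$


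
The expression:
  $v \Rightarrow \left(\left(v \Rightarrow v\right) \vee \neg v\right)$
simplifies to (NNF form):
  $\text{True}$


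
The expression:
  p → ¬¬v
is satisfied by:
  {v: True, p: False}
  {p: False, v: False}
  {p: True, v: True}


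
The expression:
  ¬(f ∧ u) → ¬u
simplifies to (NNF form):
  f ∨ ¬u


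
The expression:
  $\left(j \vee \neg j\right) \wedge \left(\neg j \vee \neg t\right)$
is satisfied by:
  {t: False, j: False}
  {j: True, t: False}
  {t: True, j: False}


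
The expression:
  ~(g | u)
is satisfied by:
  {g: False, u: False}


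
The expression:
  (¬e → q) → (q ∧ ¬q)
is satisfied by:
  {q: False, e: False}


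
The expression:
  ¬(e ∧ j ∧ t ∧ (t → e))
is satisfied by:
  {e: False, t: False, j: False}
  {j: True, e: False, t: False}
  {t: True, e: False, j: False}
  {j: True, t: True, e: False}
  {e: True, j: False, t: False}
  {j: True, e: True, t: False}
  {t: True, e: True, j: False}


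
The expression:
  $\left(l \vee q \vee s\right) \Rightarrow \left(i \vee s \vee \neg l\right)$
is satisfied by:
  {i: True, s: True, l: False}
  {i: True, l: False, s: False}
  {s: True, l: False, i: False}
  {s: False, l: False, i: False}
  {i: True, s: True, l: True}
  {i: True, l: True, s: False}
  {s: True, l: True, i: False}


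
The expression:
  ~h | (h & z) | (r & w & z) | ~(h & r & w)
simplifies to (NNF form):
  z | ~h | ~r | ~w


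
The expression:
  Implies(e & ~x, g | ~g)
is always true.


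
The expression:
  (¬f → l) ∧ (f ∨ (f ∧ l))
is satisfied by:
  {f: True}


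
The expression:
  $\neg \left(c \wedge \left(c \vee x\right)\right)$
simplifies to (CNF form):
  $\neg c$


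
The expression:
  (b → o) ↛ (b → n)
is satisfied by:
  {b: True, o: True, n: False}


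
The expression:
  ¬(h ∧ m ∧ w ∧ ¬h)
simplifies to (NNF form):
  True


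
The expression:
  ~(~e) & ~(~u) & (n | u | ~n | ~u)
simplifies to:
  e & u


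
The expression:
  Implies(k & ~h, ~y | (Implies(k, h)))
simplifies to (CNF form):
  h | ~k | ~y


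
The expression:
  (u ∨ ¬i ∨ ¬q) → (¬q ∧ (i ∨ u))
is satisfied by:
  {i: True, q: False, u: False}
  {u: True, i: True, q: False}
  {u: True, q: False, i: False}
  {i: True, q: True, u: False}


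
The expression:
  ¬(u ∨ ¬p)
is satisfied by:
  {p: True, u: False}


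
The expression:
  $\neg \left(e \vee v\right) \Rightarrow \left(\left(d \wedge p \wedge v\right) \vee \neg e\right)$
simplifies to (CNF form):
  $\text{True}$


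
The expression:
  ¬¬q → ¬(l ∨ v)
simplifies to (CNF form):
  (¬l ∨ ¬q) ∧ (¬q ∨ ¬v)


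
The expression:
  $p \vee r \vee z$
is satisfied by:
  {r: True, z: True, p: True}
  {r: True, z: True, p: False}
  {r: True, p: True, z: False}
  {r: True, p: False, z: False}
  {z: True, p: True, r: False}
  {z: True, p: False, r: False}
  {p: True, z: False, r: False}


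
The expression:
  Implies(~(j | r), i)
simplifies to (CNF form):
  i | j | r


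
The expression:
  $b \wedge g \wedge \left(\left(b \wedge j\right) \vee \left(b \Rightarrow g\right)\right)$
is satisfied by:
  {b: True, g: True}


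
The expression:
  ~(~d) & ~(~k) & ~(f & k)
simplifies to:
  d & k & ~f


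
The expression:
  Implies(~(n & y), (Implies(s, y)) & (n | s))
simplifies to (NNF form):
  (s & y) | (n & ~s)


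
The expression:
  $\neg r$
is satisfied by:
  {r: False}


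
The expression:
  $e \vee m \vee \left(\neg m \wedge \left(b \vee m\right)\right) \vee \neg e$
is always true.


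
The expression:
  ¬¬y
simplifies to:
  y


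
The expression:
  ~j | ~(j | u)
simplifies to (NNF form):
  ~j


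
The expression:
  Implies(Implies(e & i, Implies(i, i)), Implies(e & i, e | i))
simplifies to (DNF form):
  True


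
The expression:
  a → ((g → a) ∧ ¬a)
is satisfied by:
  {a: False}


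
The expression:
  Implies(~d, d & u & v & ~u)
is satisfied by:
  {d: True}


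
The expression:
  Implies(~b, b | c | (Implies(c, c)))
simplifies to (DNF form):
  True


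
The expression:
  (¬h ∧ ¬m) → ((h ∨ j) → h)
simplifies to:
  h ∨ m ∨ ¬j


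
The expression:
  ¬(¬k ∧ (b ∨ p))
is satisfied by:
  {k: True, b: False, p: False}
  {k: True, p: True, b: False}
  {k: True, b: True, p: False}
  {k: True, p: True, b: True}
  {p: False, b: False, k: False}


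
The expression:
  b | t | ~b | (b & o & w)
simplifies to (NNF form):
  True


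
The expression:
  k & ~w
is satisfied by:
  {k: True, w: False}


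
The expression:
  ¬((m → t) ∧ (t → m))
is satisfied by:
  {t: True, m: False}
  {m: True, t: False}


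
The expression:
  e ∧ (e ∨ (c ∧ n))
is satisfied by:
  {e: True}


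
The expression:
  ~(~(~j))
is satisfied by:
  {j: False}


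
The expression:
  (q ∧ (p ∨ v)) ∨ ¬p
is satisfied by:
  {q: True, p: False}
  {p: False, q: False}
  {p: True, q: True}


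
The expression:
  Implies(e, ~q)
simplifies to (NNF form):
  ~e | ~q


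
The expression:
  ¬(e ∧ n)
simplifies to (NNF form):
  ¬e ∨ ¬n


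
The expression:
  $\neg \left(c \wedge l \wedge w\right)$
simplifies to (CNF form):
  $\neg c \vee \neg l \vee \neg w$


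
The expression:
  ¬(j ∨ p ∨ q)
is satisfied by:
  {q: False, p: False, j: False}


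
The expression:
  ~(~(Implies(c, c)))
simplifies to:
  True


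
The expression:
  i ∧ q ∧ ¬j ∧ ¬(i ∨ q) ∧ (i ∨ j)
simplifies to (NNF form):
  False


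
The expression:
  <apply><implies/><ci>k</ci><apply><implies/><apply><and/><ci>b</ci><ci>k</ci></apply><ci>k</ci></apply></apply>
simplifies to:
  <true/>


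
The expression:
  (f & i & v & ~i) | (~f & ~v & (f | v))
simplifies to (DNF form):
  False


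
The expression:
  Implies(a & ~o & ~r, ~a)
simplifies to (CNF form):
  o | r | ~a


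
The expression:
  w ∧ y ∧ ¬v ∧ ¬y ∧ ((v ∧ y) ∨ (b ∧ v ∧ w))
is never true.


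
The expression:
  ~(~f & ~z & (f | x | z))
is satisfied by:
  {z: True, f: True, x: False}
  {z: True, f: False, x: False}
  {f: True, z: False, x: False}
  {z: False, f: False, x: False}
  {x: True, z: True, f: True}
  {x: True, z: True, f: False}
  {x: True, f: True, z: False}


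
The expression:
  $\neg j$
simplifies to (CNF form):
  $\neg j$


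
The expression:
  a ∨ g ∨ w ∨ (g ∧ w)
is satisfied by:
  {a: True, g: True, w: True}
  {a: True, g: True, w: False}
  {a: True, w: True, g: False}
  {a: True, w: False, g: False}
  {g: True, w: True, a: False}
  {g: True, w: False, a: False}
  {w: True, g: False, a: False}


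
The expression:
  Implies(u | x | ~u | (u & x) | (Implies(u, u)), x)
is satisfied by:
  {x: True}


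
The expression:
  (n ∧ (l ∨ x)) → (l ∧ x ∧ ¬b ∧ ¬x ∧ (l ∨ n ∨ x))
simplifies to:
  (¬l ∧ ¬x) ∨ ¬n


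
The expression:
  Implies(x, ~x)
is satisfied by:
  {x: False}


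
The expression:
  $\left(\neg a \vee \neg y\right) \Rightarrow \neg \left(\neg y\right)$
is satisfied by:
  {y: True}


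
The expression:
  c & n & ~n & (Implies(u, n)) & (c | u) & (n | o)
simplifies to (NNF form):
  False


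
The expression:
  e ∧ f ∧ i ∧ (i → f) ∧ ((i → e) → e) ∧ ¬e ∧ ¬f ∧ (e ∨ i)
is never true.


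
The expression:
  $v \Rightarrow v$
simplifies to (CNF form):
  $\text{True}$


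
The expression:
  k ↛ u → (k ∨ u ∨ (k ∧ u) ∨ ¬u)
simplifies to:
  True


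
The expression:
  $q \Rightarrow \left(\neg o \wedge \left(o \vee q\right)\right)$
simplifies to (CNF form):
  $\neg o \vee \neg q$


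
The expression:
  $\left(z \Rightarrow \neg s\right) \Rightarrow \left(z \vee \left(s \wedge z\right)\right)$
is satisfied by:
  {z: True}


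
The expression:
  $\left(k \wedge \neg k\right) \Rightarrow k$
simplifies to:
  $\text{True}$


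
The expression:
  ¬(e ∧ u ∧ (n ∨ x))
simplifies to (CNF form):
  (¬e ∨ ¬n ∨ ¬u) ∧ (¬e ∨ ¬u ∨ ¬x)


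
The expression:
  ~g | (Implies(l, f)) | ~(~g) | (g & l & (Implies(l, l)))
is always true.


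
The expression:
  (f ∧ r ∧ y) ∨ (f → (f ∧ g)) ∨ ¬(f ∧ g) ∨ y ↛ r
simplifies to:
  True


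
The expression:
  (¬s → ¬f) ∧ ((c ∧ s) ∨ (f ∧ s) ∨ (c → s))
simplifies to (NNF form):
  s ∨ (¬c ∧ ¬f)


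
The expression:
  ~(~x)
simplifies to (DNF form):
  x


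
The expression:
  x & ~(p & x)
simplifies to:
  x & ~p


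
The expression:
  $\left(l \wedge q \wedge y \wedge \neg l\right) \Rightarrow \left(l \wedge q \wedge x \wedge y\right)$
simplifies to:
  $\text{True}$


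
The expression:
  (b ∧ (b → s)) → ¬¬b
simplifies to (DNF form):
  True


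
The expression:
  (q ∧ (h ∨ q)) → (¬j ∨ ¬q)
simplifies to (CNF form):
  ¬j ∨ ¬q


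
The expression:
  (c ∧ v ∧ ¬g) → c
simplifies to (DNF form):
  True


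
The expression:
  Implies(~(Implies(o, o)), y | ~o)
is always true.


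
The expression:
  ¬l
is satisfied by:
  {l: False}


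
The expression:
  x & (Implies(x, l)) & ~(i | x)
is never true.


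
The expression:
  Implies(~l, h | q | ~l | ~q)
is always true.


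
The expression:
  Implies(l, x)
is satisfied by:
  {x: True, l: False}
  {l: False, x: False}
  {l: True, x: True}


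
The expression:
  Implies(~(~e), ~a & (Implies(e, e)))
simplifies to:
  ~a | ~e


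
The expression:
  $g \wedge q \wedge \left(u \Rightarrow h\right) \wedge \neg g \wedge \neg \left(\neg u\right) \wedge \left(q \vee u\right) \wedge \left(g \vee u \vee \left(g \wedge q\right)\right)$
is never true.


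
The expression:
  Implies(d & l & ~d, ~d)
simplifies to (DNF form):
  True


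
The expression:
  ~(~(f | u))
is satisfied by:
  {u: True, f: True}
  {u: True, f: False}
  {f: True, u: False}


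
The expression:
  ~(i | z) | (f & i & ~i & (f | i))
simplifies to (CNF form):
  ~i & ~z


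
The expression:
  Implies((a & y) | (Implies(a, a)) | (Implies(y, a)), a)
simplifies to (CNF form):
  a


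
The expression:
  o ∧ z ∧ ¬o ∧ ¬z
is never true.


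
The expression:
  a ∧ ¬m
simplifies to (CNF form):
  a ∧ ¬m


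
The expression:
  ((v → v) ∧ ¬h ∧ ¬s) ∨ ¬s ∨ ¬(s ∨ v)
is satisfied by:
  {s: False}


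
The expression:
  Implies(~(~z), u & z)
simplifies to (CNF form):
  u | ~z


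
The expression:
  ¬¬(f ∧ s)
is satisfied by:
  {s: True, f: True}


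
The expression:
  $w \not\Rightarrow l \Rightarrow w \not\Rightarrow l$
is always true.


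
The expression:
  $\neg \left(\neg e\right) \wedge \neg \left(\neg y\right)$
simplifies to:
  $e \wedge y$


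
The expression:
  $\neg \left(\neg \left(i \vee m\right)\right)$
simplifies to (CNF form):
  $i \vee m$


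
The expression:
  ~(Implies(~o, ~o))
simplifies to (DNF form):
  False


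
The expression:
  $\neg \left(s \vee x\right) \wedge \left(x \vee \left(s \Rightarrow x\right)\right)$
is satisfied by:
  {x: False, s: False}


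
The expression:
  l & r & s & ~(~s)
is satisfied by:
  {r: True, s: True, l: True}


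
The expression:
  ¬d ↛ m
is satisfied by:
  {m: True, d: False}
  {d: False, m: False}
  {d: True, m: True}


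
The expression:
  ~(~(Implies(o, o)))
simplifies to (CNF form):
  True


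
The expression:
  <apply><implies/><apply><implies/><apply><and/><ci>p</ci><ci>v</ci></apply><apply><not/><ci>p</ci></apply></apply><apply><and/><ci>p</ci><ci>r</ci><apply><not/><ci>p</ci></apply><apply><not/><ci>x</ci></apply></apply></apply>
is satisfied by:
  {p: True, v: True}


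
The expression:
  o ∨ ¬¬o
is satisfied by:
  {o: True}


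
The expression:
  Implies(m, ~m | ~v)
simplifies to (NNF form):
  ~m | ~v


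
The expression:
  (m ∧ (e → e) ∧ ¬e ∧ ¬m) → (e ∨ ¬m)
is always true.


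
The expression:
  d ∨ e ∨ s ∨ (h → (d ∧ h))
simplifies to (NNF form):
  d ∨ e ∨ s ∨ ¬h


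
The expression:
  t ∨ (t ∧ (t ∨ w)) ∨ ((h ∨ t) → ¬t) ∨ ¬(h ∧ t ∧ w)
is always true.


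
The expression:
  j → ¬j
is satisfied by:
  {j: False}


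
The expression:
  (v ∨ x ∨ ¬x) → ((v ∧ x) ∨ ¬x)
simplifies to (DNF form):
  v ∨ ¬x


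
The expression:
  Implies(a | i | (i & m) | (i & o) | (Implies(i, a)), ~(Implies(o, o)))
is never true.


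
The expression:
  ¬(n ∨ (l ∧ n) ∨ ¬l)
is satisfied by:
  {l: True, n: False}


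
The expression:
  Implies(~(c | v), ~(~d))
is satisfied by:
  {c: True, d: True, v: True}
  {c: True, d: True, v: False}
  {c: True, v: True, d: False}
  {c: True, v: False, d: False}
  {d: True, v: True, c: False}
  {d: True, v: False, c: False}
  {v: True, d: False, c: False}


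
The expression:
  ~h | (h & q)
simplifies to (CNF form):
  q | ~h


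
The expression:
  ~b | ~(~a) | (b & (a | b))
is always true.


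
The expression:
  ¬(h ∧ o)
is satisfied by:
  {h: False, o: False}
  {o: True, h: False}
  {h: True, o: False}


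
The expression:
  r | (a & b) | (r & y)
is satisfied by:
  {r: True, b: True, a: True}
  {r: True, b: True, a: False}
  {r: True, a: True, b: False}
  {r: True, a: False, b: False}
  {b: True, a: True, r: False}


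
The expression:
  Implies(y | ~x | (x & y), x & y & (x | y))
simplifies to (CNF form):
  x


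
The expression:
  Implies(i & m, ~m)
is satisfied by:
  {m: False, i: False}
  {i: True, m: False}
  {m: True, i: False}


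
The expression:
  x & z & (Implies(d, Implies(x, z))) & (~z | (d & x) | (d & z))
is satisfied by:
  {z: True, d: True, x: True}


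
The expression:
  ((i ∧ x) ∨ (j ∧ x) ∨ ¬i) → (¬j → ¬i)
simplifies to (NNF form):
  j ∨ ¬i ∨ ¬x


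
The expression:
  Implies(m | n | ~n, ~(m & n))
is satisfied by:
  {m: False, n: False}
  {n: True, m: False}
  {m: True, n: False}


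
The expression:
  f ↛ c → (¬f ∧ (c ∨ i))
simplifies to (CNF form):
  c ∨ ¬f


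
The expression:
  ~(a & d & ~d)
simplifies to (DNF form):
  True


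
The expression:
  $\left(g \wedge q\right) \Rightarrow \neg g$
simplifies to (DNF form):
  $\neg g \vee \neg q$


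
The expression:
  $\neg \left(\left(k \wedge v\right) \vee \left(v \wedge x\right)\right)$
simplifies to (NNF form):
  $\left(\neg k \wedge \neg x\right) \vee \neg v$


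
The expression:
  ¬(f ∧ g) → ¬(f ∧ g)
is always true.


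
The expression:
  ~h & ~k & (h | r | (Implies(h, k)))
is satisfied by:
  {h: False, k: False}


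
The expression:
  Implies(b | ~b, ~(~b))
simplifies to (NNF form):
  b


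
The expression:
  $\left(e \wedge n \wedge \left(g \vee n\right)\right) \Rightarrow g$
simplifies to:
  $g \vee \neg e \vee \neg n$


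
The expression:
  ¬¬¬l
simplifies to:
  ¬l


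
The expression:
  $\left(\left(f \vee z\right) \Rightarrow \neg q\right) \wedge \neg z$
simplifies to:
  $\neg z \wedge \left(\neg f \vee \neg q\right)$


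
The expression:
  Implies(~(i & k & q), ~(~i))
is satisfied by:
  {i: True}


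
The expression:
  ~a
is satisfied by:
  {a: False}


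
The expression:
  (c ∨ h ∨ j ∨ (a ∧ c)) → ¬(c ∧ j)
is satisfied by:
  {c: False, j: False}
  {j: True, c: False}
  {c: True, j: False}


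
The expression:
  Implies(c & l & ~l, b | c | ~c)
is always true.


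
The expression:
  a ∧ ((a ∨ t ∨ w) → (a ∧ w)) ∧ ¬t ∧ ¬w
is never true.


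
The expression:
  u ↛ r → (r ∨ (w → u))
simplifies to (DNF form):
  True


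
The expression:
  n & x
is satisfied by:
  {x: True, n: True}


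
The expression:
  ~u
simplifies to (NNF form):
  ~u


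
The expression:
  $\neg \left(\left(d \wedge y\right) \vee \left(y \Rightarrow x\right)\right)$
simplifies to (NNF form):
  $y \wedge \neg d \wedge \neg x$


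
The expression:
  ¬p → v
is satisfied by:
  {v: True, p: True}
  {v: True, p: False}
  {p: True, v: False}


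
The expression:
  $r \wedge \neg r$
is never true.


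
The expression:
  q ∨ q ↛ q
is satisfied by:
  {q: True}


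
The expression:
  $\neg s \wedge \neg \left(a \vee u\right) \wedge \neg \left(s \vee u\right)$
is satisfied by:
  {u: False, a: False, s: False}


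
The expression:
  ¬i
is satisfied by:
  {i: False}


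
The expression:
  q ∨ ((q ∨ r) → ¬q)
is always true.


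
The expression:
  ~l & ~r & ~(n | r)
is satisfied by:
  {n: False, r: False, l: False}


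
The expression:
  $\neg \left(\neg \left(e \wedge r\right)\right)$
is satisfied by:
  {r: True, e: True}


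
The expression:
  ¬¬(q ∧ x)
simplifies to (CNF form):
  q ∧ x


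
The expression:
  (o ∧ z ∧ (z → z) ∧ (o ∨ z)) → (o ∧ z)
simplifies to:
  True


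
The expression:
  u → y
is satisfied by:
  {y: True, u: False}
  {u: False, y: False}
  {u: True, y: True}


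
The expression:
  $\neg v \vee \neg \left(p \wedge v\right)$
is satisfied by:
  {p: False, v: False}
  {v: True, p: False}
  {p: True, v: False}


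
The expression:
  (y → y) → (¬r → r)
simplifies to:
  r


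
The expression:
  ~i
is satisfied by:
  {i: False}


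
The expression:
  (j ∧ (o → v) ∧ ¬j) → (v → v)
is always true.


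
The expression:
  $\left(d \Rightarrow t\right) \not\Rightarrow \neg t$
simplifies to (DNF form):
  $t$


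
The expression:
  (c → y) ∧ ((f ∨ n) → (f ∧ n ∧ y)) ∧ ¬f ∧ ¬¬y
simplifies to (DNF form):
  y ∧ ¬f ∧ ¬n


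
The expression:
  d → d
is always true.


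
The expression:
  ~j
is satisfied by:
  {j: False}


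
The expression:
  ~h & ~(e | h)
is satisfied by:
  {e: False, h: False}


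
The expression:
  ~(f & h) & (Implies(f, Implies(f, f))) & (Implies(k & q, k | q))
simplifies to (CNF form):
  ~f | ~h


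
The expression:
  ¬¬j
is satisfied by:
  {j: True}


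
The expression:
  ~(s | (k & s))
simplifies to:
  ~s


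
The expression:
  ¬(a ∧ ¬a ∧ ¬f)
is always true.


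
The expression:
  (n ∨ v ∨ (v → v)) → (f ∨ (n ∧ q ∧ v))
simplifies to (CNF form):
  (f ∨ n) ∧ (f ∨ q) ∧ (f ∨ v)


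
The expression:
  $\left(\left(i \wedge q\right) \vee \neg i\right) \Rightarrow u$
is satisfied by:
  {u: True, i: True, q: False}
  {u: True, i: False, q: False}
  {q: True, u: True, i: True}
  {q: True, u: True, i: False}
  {i: True, q: False, u: False}


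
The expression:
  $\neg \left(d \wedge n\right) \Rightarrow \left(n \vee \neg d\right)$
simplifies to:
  $n \vee \neg d$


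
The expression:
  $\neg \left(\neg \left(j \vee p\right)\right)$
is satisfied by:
  {p: True, j: True}
  {p: True, j: False}
  {j: True, p: False}


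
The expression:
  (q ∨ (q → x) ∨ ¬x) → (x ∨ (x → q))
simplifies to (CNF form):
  True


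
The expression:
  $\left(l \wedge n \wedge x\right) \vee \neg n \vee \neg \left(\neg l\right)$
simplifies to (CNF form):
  $l \vee \neg n$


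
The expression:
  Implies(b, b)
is always true.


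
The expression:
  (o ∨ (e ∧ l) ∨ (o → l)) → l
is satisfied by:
  {l: True}


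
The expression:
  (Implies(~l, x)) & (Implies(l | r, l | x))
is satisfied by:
  {x: True, l: True}
  {x: True, l: False}
  {l: True, x: False}


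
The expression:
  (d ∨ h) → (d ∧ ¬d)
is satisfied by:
  {d: False, h: False}


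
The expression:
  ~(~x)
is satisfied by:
  {x: True}


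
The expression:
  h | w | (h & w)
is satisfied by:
  {h: True, w: True}
  {h: True, w: False}
  {w: True, h: False}


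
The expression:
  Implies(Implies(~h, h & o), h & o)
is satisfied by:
  {o: True, h: False}
  {h: False, o: False}
  {h: True, o: True}


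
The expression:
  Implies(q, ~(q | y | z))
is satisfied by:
  {q: False}


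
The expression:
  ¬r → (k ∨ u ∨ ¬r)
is always true.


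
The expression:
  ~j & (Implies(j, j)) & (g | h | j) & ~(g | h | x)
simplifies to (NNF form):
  False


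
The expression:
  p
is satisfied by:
  {p: True}


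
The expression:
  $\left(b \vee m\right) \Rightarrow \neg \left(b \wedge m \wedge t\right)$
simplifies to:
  $\neg b \vee \neg m \vee \neg t$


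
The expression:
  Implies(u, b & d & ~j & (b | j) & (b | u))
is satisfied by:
  {b: True, d: True, j: False, u: False}
  {b: True, d: False, j: False, u: False}
  {d: True, b: False, j: False, u: False}
  {b: False, d: False, j: False, u: False}
  {b: True, j: True, d: True, u: False}
  {b: True, j: True, d: False, u: False}
  {j: True, d: True, b: False, u: False}
  {j: True, b: False, d: False, u: False}
  {b: True, u: True, j: False, d: True}


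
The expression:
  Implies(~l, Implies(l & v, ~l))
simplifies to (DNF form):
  True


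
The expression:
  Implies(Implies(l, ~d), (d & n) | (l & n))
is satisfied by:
  {n: True, l: True, d: True}
  {n: True, l: True, d: False}
  {n: True, d: True, l: False}
  {l: True, d: True, n: False}


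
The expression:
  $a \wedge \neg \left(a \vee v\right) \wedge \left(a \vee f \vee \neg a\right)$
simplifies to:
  $\text{False}$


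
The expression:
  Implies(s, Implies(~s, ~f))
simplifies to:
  True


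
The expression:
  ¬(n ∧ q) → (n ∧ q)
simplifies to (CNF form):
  n ∧ q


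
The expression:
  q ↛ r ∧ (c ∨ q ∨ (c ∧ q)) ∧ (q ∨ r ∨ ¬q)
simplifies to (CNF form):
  q ∧ ¬r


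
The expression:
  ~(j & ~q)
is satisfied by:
  {q: True, j: False}
  {j: False, q: False}
  {j: True, q: True}


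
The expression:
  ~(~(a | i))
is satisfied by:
  {i: True, a: True}
  {i: True, a: False}
  {a: True, i: False}


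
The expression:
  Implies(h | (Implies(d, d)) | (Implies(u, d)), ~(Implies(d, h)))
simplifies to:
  d & ~h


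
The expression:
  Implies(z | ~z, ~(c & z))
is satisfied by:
  {c: False, z: False}
  {z: True, c: False}
  {c: True, z: False}


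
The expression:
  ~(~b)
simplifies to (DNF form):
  b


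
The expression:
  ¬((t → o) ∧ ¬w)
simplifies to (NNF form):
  w ∨ (t ∧ ¬o)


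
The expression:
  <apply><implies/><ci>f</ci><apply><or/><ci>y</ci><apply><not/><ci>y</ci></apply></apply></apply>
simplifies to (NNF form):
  <true/>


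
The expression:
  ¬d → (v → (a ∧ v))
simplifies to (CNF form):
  a ∨ d ∨ ¬v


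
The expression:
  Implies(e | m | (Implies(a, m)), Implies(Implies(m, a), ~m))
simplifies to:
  ~a | ~m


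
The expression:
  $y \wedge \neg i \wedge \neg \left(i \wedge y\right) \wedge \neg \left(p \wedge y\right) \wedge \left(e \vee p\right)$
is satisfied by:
  {e: True, y: True, i: False, p: False}


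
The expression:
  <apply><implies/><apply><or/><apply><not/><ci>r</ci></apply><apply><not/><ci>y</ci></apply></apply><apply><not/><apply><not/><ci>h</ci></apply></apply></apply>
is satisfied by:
  {r: True, h: True, y: True}
  {r: True, h: True, y: False}
  {h: True, y: True, r: False}
  {h: True, y: False, r: False}
  {r: True, y: True, h: False}


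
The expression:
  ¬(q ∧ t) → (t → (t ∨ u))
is always true.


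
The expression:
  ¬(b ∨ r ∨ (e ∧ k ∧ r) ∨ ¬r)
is never true.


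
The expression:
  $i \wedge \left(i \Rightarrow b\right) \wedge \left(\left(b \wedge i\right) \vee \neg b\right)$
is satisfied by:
  {i: True, b: True}


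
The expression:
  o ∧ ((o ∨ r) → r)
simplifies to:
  o ∧ r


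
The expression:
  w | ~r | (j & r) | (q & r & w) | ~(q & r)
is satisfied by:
  {w: True, j: True, q: False, r: False}
  {w: True, j: False, q: False, r: False}
  {j: True, r: False, w: False, q: False}
  {r: False, j: False, w: False, q: False}
  {r: True, w: True, j: True, q: False}
  {r: True, w: True, j: False, q: False}
  {r: True, j: True, w: False, q: False}
  {r: True, j: False, w: False, q: False}
  {q: True, w: True, j: True, r: False}
  {q: True, w: True, j: False, r: False}
  {q: True, j: True, w: False, r: False}
  {q: True, j: False, w: False, r: False}
  {r: True, q: True, w: True, j: True}
  {r: True, q: True, w: True, j: False}
  {r: True, q: True, j: True, w: False}


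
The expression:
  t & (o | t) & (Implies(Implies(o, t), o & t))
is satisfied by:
  {t: True, o: True}


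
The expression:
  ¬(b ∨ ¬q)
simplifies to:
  q ∧ ¬b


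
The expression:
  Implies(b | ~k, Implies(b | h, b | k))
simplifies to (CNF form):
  b | k | ~h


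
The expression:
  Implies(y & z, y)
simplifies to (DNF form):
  True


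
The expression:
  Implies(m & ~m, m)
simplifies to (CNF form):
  True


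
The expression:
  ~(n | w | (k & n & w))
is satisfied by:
  {n: False, w: False}


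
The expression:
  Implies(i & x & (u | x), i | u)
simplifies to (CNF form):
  True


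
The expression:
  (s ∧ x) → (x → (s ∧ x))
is always true.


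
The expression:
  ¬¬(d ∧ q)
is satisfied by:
  {d: True, q: True}


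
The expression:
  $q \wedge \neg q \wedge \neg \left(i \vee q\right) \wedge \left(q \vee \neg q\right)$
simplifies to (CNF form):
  $\text{False}$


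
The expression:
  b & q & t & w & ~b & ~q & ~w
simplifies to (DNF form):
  False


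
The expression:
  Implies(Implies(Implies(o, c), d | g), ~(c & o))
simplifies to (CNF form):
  (~c | ~d | ~o) & (~c | ~g | ~o)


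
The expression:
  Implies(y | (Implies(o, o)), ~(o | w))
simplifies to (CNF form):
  ~o & ~w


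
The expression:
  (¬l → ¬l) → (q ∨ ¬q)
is always true.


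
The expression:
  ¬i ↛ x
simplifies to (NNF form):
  x ∨ ¬i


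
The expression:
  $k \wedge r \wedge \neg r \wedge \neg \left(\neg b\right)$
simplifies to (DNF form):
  $\text{False}$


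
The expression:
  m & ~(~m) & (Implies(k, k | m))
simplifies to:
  m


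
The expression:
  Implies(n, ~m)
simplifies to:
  ~m | ~n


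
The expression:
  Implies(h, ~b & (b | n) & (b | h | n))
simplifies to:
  ~h | (n & ~b)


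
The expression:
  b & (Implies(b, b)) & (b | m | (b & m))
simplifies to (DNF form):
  b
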